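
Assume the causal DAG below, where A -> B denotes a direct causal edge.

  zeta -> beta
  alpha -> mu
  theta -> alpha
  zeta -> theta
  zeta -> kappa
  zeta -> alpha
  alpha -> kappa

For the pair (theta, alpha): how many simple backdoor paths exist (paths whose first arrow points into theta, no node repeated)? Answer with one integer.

2

A backdoor path from theta to alpha is any simple undirected path whose first edge points into theta (i.e. leaves theta via a parent).
Parents of theta: {zeta}.
Enumerating:
  P1: theta <- zeta -> alpha
  P2: theta <- zeta -> kappa <- alpha
That exhausts the simple backdoor paths. Count: 2.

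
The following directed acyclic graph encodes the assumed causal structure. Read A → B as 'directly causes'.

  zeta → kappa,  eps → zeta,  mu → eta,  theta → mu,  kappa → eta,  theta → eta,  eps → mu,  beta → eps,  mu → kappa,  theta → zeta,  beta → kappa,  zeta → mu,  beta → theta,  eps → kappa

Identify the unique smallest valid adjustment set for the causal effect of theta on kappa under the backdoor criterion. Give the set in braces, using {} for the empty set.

Variables eligible for adjustment (non-descendants of theta, excluding theta and kappa): {beta, eps}.
Backdoor paths from theta to kappa:
  P1: theta <- beta -> eps -> zeta -> mu -> kappa
  P2: theta <- beta -> eps -> zeta -> mu -> eta <- kappa
  P3: theta <- beta -> eps -> zeta -> kappa
  P4: theta <- beta -> eps -> mu <- zeta -> kappa
  P5: theta <- beta -> eps -> mu -> kappa
  P6: theta <- beta -> eps -> mu -> eta <- kappa
  P7: theta <- beta -> eps -> kappa
  P8: theta <- beta -> kappa
The empty set is not sufficient: P1 (theta <- beta -> eps -> zeta -> mu -> kappa) has no collider blocking it and no conditioned non-collider, so it is open.
Try {beta}:
  P1: blocked at fork node beta ∈ conditioning set.
  P2: blocked at fork node beta ∈ conditioning set.
  P3: blocked at fork node beta ∈ conditioning set.
  P4: blocked at fork node beta ∈ conditioning set.
  P5: blocked at fork node beta ∈ conditioning set.
  P6: blocked at fork node beta ∈ conditioning set.
  P7: blocked at fork node beta ∈ conditioning set.
  P8: blocked at fork node beta ∈ conditioning set.
{beta} contains no descendant of theta and blocks every backdoor path.
No other singleton works — e.g. {eps} leaves P8 open — so {beta} is the unique smallest valid adjustment set.

{beta}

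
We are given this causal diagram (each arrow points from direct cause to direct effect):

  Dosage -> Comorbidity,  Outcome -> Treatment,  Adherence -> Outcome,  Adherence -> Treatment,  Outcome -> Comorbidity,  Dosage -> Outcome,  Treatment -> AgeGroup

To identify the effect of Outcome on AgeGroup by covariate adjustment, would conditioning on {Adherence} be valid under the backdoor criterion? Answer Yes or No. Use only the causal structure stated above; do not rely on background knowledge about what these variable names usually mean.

Backdoor paths from Outcome to AgeGroup (paths whose first edge points into Outcome):
  P1: Outcome <- Adherence -> Treatment -> AgeGroup
Condition 1 (no descendant of Outcome in the set): holds — descendants of Outcome are {AgeGroup, Comorbidity, Treatment}; none are in {Adherence}.
Condition 2 (every backdoor path blocked by {Adherence}):
  P1: blocked at fork node Adherence ∈ conditioning set.
{Adherence} satisfies the backdoor criterion.

Yes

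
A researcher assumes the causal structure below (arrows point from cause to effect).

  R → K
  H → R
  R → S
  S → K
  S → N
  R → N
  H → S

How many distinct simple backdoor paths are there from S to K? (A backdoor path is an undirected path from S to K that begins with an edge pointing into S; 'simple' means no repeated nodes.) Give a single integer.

2

A backdoor path from S to K is any simple undirected path whose first edge points into S (i.e. leaves S via a parent).
Parents of S: {H, R}.
Enumerating:
  P1: S <- H -> R -> K
  P2: S <- R -> K
That exhausts the simple backdoor paths. Count: 2.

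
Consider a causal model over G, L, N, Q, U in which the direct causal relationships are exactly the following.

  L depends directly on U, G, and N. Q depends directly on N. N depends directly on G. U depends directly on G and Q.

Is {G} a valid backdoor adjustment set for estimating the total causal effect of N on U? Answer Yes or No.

Yes

Backdoor paths from N to U (paths whose first edge points into N):
  P1: N <- G -> U
  P2: N <- G -> L <- U
Condition 1 (no descendant of N in the set): holds — descendants of N are {L, Q, U}; none are in {G}.
Condition 2 (every backdoor path blocked by {G}):
  P1: blocked at fork node G ∈ conditioning set.
  P2: blocked at fork node G ∈ conditioning set.
{G} satisfies the backdoor criterion.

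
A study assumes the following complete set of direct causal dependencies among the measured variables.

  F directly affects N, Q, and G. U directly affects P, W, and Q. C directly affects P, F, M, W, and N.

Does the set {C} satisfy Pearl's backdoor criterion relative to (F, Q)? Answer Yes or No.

Yes

Backdoor paths from F to Q (paths whose first edge points into F):
  P1: F <- C -> W <- U -> Q
  P2: F <- C -> P <- U -> Q
Condition 1 (no descendant of F in the set): holds — descendants of F are {G, N, Q}; none are in {C}.
Condition 2 (every backdoor path blocked by {C}):
  P1: blocked at fork node C ∈ conditioning set.
  P2: blocked at fork node C ∈ conditioning set.
{C} satisfies the backdoor criterion.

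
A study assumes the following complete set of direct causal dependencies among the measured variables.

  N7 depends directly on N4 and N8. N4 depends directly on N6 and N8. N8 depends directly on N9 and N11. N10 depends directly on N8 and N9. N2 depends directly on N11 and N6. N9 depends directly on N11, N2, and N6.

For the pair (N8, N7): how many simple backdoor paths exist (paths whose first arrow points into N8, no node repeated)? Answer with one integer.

A backdoor path from N8 to N7 is any simple undirected path whose first edge points into N8 (i.e. leaves N8 via a parent).
Parents of N8: {N11, N9}.
Enumerating:
  P1: N8 <- N11 -> N2 <- N6 -> N4 -> N7
  P2: N8 <- N11 -> N2 -> N9 <- N6 -> N4 -> N7
  P3: N8 <- N11 -> N9 <- N6 -> N4 -> N7
  P4: N8 <- N11 -> N9 <- N2 <- N6 -> N4 -> N7
  P5: N8 <- N9 <- N11 -> N2 <- N6 -> N4 -> N7
  P6: N8 <- N9 <- N6 -> N4 -> N7
  P7: N8 <- N9 <- N2 <- N6 -> N4 -> N7
That exhausts the simple backdoor paths. Count: 7.

7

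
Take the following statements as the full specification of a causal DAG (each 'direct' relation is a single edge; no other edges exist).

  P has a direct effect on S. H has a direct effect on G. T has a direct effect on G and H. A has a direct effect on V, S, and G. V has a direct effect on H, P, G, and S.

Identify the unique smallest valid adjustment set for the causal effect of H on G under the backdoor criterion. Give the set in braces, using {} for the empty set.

{T, V}

Variables eligible for adjustment (non-descendants of H, excluding H and G): {A, P, S, T, V}.
Backdoor paths from H to G:
  P1: H <- T -> G
  P2: H <- V <- A -> G
  P3: H <- V -> P -> S <- A -> G
  P4: H <- V -> S <- A -> G
  P5: H <- V -> G
The empty set is not sufficient: P1 (H <- T -> G) has no collider blocking it and no conditioned non-collider, so it is open.
Try {T, V}:
  P1: blocked at fork node T ∈ conditioning set.
  P2: blocked at chain node V ∈ conditioning set.
  P3: blocked at fork node V ∈ conditioning set.
  P4: blocked at fork node V ∈ conditioning set.
  P5: blocked at fork node V ∈ conditioning set.
{T, V} contains no descendant of H and blocks every backdoor path.
Every element of {T, V} is needed (dropping T leaves P1 open; dropping V leaves P2 open), so no proper subset is valid.
Among all size-2 subsets of the eligible variables, only {T, V} blocks every backdoor path, so it is the unique smallest valid adjustment set.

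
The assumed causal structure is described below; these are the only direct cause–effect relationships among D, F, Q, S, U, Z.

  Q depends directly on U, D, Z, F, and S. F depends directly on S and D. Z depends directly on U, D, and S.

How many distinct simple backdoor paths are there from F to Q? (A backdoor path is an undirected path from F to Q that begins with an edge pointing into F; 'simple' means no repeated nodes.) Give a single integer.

8

A backdoor path from F to Q is any simple undirected path whose first edge points into F (i.e. leaves F via a parent).
Parents of F: {D, S}.
Enumerating:
  P1: F <- D -> Z <- U -> Q
  P2: F <- D -> Z <- S -> Q
  P3: F <- D -> Z -> Q
  P4: F <- D -> Q
  P5: F <- S -> Z <- U -> Q
  P6: F <- S -> Z <- D -> Q
  P7: F <- S -> Z -> Q
  P8: F <- S -> Q
That exhausts the simple backdoor paths. Count: 8.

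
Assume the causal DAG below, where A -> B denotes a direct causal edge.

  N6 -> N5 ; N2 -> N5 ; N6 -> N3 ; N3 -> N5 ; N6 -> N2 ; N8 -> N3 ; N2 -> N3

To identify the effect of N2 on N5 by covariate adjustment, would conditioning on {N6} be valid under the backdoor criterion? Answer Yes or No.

Yes

Backdoor paths from N2 to N5 (paths whose first edge points into N2):
  P1: N2 <- N6 -> N3 -> N5
  P2: N2 <- N6 -> N5
Condition 1 (no descendant of N2 in the set): holds — descendants of N2 are {N3, N5}; none are in {N6}.
Condition 2 (every backdoor path blocked by {N6}):
  P1: blocked at fork node N6 ∈ conditioning set.
  P2: blocked at fork node N6 ∈ conditioning set.
{N6} satisfies the backdoor criterion.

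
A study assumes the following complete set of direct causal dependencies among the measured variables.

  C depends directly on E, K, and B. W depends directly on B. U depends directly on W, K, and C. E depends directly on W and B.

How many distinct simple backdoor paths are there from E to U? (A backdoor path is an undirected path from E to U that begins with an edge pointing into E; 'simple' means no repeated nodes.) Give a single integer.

A backdoor path from E to U is any simple undirected path whose first edge points into E (i.e. leaves E via a parent).
Parents of E: {B, W}.
Enumerating:
  P1: E <- B -> W -> U
  P2: E <- B -> C <- K -> U
  P3: E <- B -> C -> U
  P4: E <- W <- B -> C <- K -> U
  P5: E <- W <- B -> C -> U
  P6: E <- W -> U
That exhausts the simple backdoor paths. Count: 6.

6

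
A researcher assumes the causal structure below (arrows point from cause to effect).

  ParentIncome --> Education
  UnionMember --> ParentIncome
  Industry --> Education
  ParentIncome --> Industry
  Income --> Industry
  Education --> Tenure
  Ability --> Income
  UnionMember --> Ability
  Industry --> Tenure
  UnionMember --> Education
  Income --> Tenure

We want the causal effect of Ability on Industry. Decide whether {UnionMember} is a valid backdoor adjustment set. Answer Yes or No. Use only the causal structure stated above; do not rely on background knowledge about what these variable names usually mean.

Backdoor paths from Ability to Industry (paths whose first edge points into Ability):
  P1: Ability <- UnionMember -> ParentIncome -> Industry
  P2: Ability <- UnionMember -> ParentIncome -> Education <- Industry
  P3: Ability <- UnionMember -> ParentIncome -> Education -> Tenure <- Income -> Industry
  P4: Ability <- UnionMember -> ParentIncome -> Education -> Tenure <- Industry
  P5: Ability <- UnionMember -> Education <- ParentIncome -> Industry
  P6: Ability <- UnionMember -> Education <- Industry
  P7: Ability <- UnionMember -> Education -> Tenure <- Income -> Industry
  P8: Ability <- UnionMember -> Education -> Tenure <- Industry
Condition 1 (no descendant of Ability in the set): holds — descendants of Ability are {Education, Income, Industry, Tenure}; none are in {UnionMember}.
Condition 2 (every backdoor path blocked by {UnionMember}):
  P1: blocked at fork node UnionMember ∈ conditioning set.
  P2: blocked at fork node UnionMember ∈ conditioning set.
  P3: blocked at fork node UnionMember ∈ conditioning set.
  P4: blocked at fork node UnionMember ∈ conditioning set.
  P5: blocked at fork node UnionMember ∈ conditioning set.
  P6: blocked at fork node UnionMember ∈ conditioning set.
  P7: blocked at fork node UnionMember ∈ conditioning set.
  P8: blocked at fork node UnionMember ∈ conditioning set.
{UnionMember} satisfies the backdoor criterion.

Yes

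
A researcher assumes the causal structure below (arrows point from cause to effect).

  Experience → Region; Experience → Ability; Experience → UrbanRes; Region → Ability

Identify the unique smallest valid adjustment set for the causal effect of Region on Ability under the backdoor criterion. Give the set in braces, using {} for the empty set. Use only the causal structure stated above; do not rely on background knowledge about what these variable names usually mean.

Variables eligible for adjustment (non-descendants of Region, excluding Region and Ability): {Experience, UrbanRes}.
Backdoor paths from Region to Ability:
  P1: Region <- Experience -> Ability
The empty set is not sufficient: P1 (Region <- Experience -> Ability) has no collider blocking it and no conditioned non-collider, so it is open.
Try {Experience}:
  P1: blocked at fork node Experience ∈ conditioning set.
{Experience} contains no descendant of Region and blocks every backdoor path.
No other singleton works — e.g. {UrbanRes} leaves P1 open — so {Experience} is the unique smallest valid adjustment set.

{Experience}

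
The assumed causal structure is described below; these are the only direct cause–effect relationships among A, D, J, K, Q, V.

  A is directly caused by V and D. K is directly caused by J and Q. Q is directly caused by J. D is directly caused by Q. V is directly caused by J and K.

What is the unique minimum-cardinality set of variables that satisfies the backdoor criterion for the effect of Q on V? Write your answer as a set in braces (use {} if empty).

{J}

Variables eligible for adjustment (non-descendants of Q, excluding Q and V): {J}.
Backdoor paths from Q to V:
  P1: Q <- J -> K -> V
  P2: Q <- J -> V
The empty set is not sufficient: P1 (Q <- J -> K -> V) has no collider blocking it and no conditioned non-collider, so it is open.
Try {J}:
  P1: blocked at fork node J ∈ conditioning set.
  P2: blocked at fork node J ∈ conditioning set.
{J} contains no descendant of Q and blocks every backdoor path.
{J} is the unique smallest valid adjustment set.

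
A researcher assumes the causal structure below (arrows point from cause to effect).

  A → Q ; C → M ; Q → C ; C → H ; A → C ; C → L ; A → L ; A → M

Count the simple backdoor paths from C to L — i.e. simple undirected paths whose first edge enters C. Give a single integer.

2

A backdoor path from C to L is any simple undirected path whose first edge points into C (i.e. leaves C via a parent).
Parents of C: {A, Q}.
Enumerating:
  P1: C <- A -> L
  P2: C <- Q <- A -> L
That exhausts the simple backdoor paths. Count: 2.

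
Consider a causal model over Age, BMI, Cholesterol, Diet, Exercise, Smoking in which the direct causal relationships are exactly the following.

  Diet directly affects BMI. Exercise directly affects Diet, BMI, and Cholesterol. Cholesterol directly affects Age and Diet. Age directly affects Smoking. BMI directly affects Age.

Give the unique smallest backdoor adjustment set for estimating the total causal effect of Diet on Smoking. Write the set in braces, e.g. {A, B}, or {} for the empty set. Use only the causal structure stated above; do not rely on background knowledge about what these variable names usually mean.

Variables eligible for adjustment (non-descendants of Diet, excluding Diet and Smoking): {Cholesterol, Exercise}.
Backdoor paths from Diet to Smoking:
  P1: Diet <- Exercise -> Cholesterol -> Age -> Smoking
  P2: Diet <- Exercise -> BMI -> Age -> Smoking
  P3: Diet <- Cholesterol <- Exercise -> BMI -> Age -> Smoking
  P4: Diet <- Cholesterol -> Age -> Smoking
The empty set is not sufficient: P1 (Diet <- Exercise -> Cholesterol -> Age -> Smoking) has no collider blocking it and no conditioned non-collider, so it is open.
Try {Cholesterol, Exercise}:
  P1: blocked at fork node Exercise ∈ conditioning set.
  P2: blocked at fork node Exercise ∈ conditioning set.
  P3: blocked at chain node Cholesterol ∈ conditioning set.
  P4: blocked at fork node Cholesterol ∈ conditioning set.
{Cholesterol, Exercise} contains no descendant of Diet and blocks every backdoor path.
Every element of {Cholesterol, Exercise} is needed (dropping Cholesterol leaves P4 open; dropping Exercise leaves P2 open), so no proper subset is valid.
Among all size-2 subsets of the eligible variables, only {Cholesterol, Exercise} blocks every backdoor path, so it is the unique smallest valid adjustment set.

{Cholesterol, Exercise}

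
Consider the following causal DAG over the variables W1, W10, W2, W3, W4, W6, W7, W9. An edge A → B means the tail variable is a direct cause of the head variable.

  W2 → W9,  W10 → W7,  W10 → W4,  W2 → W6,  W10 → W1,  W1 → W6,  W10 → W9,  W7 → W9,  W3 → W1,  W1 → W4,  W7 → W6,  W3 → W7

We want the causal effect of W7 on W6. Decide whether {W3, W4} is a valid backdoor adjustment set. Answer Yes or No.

No

Backdoor paths from W7 to W6 (paths whose first edge points into W7):
  P1: W7 <- W3 -> W1 <- W10 -> W9 <- W2 -> W6
  P2: W7 <- W3 -> W1 -> W6
  P3: W7 <- W3 -> W1 -> W4 <- W10 -> W9 <- W2 -> W6
  P4: W7 <- W10 -> W1 -> W6
  P5: W7 <- W10 -> W4 <- W1 -> W6
  P6: W7 <- W10 -> W9 <- W2 -> W6
Condition 1 (no descendant of W7 in the set): holds — descendants of W7 are {W6, W9}; none are in {W3, W4}.
Condition 2 (every backdoor path blocked by {W3, W4}):
  P1: blocked at fork node W3 ∈ conditioning set.
  P2: blocked at fork node W3 ∈ conditioning set.
  P3: blocked at fork node W3 ∈ conditioning set.
  P4: open — no interior node is in the conditioning set.
  P5: open — collider(s) W4 are conditioned on (or have a conditioned descendant) and no non-collider on the path is in the set.
  P6: blocked at collider W9 (neither it nor any descendant is in the conditioning set).
{W3, W4} does not satisfy the backdoor criterion.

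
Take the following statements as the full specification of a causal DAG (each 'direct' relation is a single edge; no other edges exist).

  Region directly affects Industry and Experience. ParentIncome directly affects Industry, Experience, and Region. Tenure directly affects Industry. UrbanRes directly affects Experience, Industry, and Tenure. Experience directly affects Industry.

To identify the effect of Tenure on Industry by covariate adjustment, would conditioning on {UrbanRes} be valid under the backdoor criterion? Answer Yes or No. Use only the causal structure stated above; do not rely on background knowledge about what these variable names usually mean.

Backdoor paths from Tenure to Industry (paths whose first edge points into Tenure):
  P1: Tenure <- UrbanRes -> Experience <- ParentIncome -> Region -> Industry
  P2: Tenure <- UrbanRes -> Experience <- ParentIncome -> Industry
  P3: Tenure <- UrbanRes -> Experience <- Region <- ParentIncome -> Industry
  P4: Tenure <- UrbanRes -> Experience <- Region -> Industry
  P5: Tenure <- UrbanRes -> Experience -> Industry
  P6: Tenure <- UrbanRes -> Industry
Condition 1 (no descendant of Tenure in the set): holds — descendants of Tenure are {Industry}; none are in {UrbanRes}.
Condition 2 (every backdoor path blocked by {UrbanRes}):
  P1: blocked at fork node UrbanRes ∈ conditioning set.
  P2: blocked at fork node UrbanRes ∈ conditioning set.
  P3: blocked at fork node UrbanRes ∈ conditioning set.
  P4: blocked at fork node UrbanRes ∈ conditioning set.
  P5: blocked at fork node UrbanRes ∈ conditioning set.
  P6: blocked at fork node UrbanRes ∈ conditioning set.
{UrbanRes} satisfies the backdoor criterion.

Yes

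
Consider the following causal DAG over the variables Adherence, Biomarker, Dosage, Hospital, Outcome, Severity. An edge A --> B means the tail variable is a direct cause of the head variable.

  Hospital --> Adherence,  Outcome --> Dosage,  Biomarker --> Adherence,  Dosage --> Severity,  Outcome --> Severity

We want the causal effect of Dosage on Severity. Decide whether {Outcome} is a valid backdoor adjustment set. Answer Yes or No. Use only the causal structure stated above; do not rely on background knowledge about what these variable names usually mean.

Backdoor paths from Dosage to Severity (paths whose first edge points into Dosage):
  P1: Dosage <- Outcome -> Severity
Condition 1 (no descendant of Dosage in the set): holds — descendants of Dosage are {Severity}; none are in {Outcome}.
Condition 2 (every backdoor path blocked by {Outcome}):
  P1: blocked at fork node Outcome ∈ conditioning set.
{Outcome} satisfies the backdoor criterion.

Yes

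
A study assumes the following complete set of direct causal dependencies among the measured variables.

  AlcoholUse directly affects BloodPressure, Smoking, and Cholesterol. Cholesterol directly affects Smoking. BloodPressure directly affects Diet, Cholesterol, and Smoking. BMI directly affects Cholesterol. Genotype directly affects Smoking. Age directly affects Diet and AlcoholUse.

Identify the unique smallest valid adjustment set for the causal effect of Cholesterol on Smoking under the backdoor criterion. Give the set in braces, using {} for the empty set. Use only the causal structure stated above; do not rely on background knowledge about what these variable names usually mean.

{AlcoholUse, BloodPressure}

Variables eligible for adjustment (non-descendants of Cholesterol, excluding Cholesterol and Smoking): {Age, AlcoholUse, BMI, BloodPressure, Diet, Genotype}.
Backdoor paths from Cholesterol to Smoking:
  P1: Cholesterol <- AlcoholUse <- Age -> Diet <- BloodPressure -> Smoking
  P2: Cholesterol <- AlcoholUse -> BloodPressure -> Smoking
  P3: Cholesterol <- AlcoholUse -> Smoking
  P4: Cholesterol <- BloodPressure <- AlcoholUse -> Smoking
  P5: Cholesterol <- BloodPressure -> Diet <- Age -> AlcoholUse -> Smoking
  P6: Cholesterol <- BloodPressure -> Smoking
The empty set is not sufficient: P2 (Cholesterol <- AlcoholUse -> BloodPressure -> Smoking) has no collider blocking it and no conditioned non-collider, so it is open.
Try {AlcoholUse, BloodPressure}:
  P1: blocked at chain node AlcoholUse ∈ conditioning set.
  P2: blocked at fork node AlcoholUse ∈ conditioning set.
  P3: blocked at fork node AlcoholUse ∈ conditioning set.
  P4: blocked at chain node BloodPressure ∈ conditioning set.
  P5: blocked at fork node BloodPressure ∈ conditioning set.
  P6: blocked at fork node BloodPressure ∈ conditioning set.
{AlcoholUse, BloodPressure} contains no descendant of Cholesterol and blocks every backdoor path.
Every element of {AlcoholUse, BloodPressure} is needed (dropping AlcoholUse leaves P3 open; dropping BloodPressure leaves P6 open), so no proper subset is valid.
Among all size-2 subsets of the eligible variables, only {AlcoholUse, BloodPressure} blocks every backdoor path, so it is the unique smallest valid adjustment set.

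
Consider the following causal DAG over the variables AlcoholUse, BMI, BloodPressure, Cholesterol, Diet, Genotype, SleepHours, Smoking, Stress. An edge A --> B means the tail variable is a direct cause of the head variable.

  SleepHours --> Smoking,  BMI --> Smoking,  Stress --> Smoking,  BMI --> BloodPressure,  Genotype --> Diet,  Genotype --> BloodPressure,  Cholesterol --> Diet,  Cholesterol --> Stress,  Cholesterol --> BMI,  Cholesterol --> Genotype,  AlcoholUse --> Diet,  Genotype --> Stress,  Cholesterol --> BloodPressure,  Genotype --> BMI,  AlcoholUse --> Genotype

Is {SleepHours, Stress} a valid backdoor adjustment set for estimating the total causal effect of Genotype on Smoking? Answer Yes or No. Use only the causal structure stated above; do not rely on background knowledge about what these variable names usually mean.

No

Backdoor paths from Genotype to Smoking (paths whose first edge points into Genotype):
  P1: Genotype <- AlcoholUse -> Diet <- Cholesterol -> BMI -> Smoking
  P2: Genotype <- AlcoholUse -> Diet <- Cholesterol -> BloodPressure <- BMI -> Smoking
  P3: Genotype <- AlcoholUse -> Diet <- Cholesterol -> Stress -> Smoking
  P4: Genotype <- Cholesterol -> BMI -> Smoking
  P5: Genotype <- Cholesterol -> BloodPressure <- BMI -> Smoking
  P6: Genotype <- Cholesterol -> Stress -> Smoking
Condition 1 (no descendant of Genotype in the set): FAILS — Stress is a descendant of Genotype.
Condition 2 (every backdoor path blocked by {SleepHours, Stress}):
  P1: blocked at collider Diet (neither it nor any descendant is in the conditioning set).
  P2: blocked at collider Diet (neither it nor any descendant is in the conditioning set).
  P3: blocked at collider Diet (neither it nor any descendant is in the conditioning set).
  P4: open — no interior node is in the conditioning set.
  P5: blocked at collider BloodPressure (neither it nor any descendant is in the conditioning set).
  P6: blocked at chain node Stress ∈ conditioning set.
{SleepHours, Stress} does not satisfy the backdoor criterion.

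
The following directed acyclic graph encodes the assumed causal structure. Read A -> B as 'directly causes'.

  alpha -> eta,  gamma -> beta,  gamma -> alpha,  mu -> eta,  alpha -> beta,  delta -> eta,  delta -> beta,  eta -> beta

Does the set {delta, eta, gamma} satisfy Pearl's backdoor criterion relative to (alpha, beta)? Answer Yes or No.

Backdoor paths from alpha to beta (paths whose first edge points into alpha):
  P1: alpha <- gamma -> beta
Condition 1 (no descendant of alpha in the set): FAILS — eta is a descendant of alpha.
Condition 2 (every backdoor path blocked by {delta, eta, gamma}):
  P1: blocked at fork node gamma ∈ conditioning set.
{delta, eta, gamma} does not satisfy the backdoor criterion.

No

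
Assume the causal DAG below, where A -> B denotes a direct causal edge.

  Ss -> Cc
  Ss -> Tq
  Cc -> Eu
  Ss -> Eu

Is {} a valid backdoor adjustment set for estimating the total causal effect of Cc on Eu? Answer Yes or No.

No

Backdoor paths from Cc to Eu (paths whose first edge points into Cc):
  P1: Cc <- Ss -> Eu
Condition 1 (no descendant of Cc in the set): holds — descendants of Cc are {Eu}; none are in {}.
Condition 2 (every backdoor path blocked by {}):
  P1: open — no interior node is in the conditioning set.
{} does not satisfy the backdoor criterion.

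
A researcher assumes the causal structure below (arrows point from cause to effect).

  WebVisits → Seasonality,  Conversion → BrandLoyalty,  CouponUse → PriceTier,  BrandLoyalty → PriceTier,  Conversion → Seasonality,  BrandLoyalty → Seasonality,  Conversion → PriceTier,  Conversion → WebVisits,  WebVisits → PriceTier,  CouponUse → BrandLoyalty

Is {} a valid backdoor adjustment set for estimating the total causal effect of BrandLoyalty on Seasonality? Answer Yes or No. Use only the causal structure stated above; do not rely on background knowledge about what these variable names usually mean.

No

Backdoor paths from BrandLoyalty to Seasonality (paths whose first edge points into BrandLoyalty):
  P1: BrandLoyalty <- CouponUse -> PriceTier <- Conversion -> WebVisits -> Seasonality
  P2: BrandLoyalty <- CouponUse -> PriceTier <- Conversion -> Seasonality
  P3: BrandLoyalty <- CouponUse -> PriceTier <- WebVisits <- Conversion -> Seasonality
  P4: BrandLoyalty <- CouponUse -> PriceTier <- WebVisits -> Seasonality
  P5: BrandLoyalty <- Conversion -> WebVisits -> Seasonality
  P6: BrandLoyalty <- Conversion -> PriceTier <- WebVisits -> Seasonality
  P7: BrandLoyalty <- Conversion -> Seasonality
Condition 1 (no descendant of BrandLoyalty in the set): holds — descendants of BrandLoyalty are {PriceTier, Seasonality}; none are in {}.
Condition 2 (every backdoor path blocked by {}):
  P1: blocked at collider PriceTier (neither it nor any descendant is in the conditioning set).
  P2: blocked at collider PriceTier (neither it nor any descendant is in the conditioning set).
  P3: blocked at collider PriceTier (neither it nor any descendant is in the conditioning set).
  P4: blocked at collider PriceTier (neither it nor any descendant is in the conditioning set).
  P5: open — no interior node is in the conditioning set.
  P6: blocked at collider PriceTier (neither it nor any descendant is in the conditioning set).
  P7: open — no interior node is in the conditioning set.
{} does not satisfy the backdoor criterion.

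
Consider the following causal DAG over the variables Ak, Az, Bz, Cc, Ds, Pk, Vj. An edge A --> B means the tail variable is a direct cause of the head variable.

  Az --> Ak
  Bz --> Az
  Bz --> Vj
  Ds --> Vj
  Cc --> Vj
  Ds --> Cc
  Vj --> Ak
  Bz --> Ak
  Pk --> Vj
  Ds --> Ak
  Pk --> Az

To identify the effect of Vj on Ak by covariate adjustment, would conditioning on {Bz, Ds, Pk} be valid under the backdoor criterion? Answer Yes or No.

Backdoor paths from Vj to Ak (paths whose first edge points into Vj):
  P1: Vj <- Pk -> Az <- Bz -> Ak
  P2: Vj <- Pk -> Az -> Ak
  P3: Vj <- Ds -> Ak
  P4: Vj <- Bz -> Az -> Ak
  P5: Vj <- Bz -> Ak
  P6: Vj <- Cc <- Ds -> Ak
Condition 1 (no descendant of Vj in the set): holds — descendants of Vj are {Ak}; none are in {Bz, Ds, Pk}.
Condition 2 (every backdoor path blocked by {Bz, Ds, Pk}):
  P1: blocked at fork node Pk ∈ conditioning set.
  P2: blocked at fork node Pk ∈ conditioning set.
  P3: blocked at fork node Ds ∈ conditioning set.
  P4: blocked at fork node Bz ∈ conditioning set.
  P5: blocked at fork node Bz ∈ conditioning set.
  P6: blocked at fork node Ds ∈ conditioning set.
{Bz, Ds, Pk} satisfies the backdoor criterion.

Yes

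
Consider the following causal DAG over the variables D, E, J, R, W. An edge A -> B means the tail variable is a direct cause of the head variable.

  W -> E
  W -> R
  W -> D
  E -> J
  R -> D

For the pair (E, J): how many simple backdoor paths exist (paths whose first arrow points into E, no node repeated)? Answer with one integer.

0

A backdoor path from E to J is any simple undirected path whose first edge points into E (i.e. leaves E via a parent).
Parents of E: {W}.
No simple path from any parent of E reaches J without revisiting E, so there are no backdoor paths.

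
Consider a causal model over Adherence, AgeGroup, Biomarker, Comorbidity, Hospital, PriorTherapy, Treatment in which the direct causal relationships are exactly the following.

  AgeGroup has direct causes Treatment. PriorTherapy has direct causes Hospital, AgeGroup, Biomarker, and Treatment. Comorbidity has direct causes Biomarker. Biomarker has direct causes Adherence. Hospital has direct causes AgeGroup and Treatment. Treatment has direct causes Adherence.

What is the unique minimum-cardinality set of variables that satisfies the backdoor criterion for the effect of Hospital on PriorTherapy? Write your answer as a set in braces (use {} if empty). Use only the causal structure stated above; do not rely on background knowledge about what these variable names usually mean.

Variables eligible for adjustment (non-descendants of Hospital, excluding Hospital and PriorTherapy): {Adherence, AgeGroup, Biomarker, Comorbidity, Treatment}.
Backdoor paths from Hospital to PriorTherapy:
  P1: Hospital <- Treatment <- Adherence -> Biomarker -> PriorTherapy
  P2: Hospital <- Treatment -> AgeGroup -> PriorTherapy
  P3: Hospital <- Treatment -> PriorTherapy
  P4: Hospital <- AgeGroup <- Treatment <- Adherence -> Biomarker -> PriorTherapy
  P5: Hospital <- AgeGroup <- Treatment -> PriorTherapy
  P6: Hospital <- AgeGroup -> PriorTherapy
The empty set is not sufficient: P1 (Hospital <- Treatment <- Adherence -> Biomarker -> PriorTherapy) has no collider blocking it and no conditioned non-collider, so it is open.
Try {AgeGroup, Treatment}:
  P1: blocked at chain node Treatment ∈ conditioning set.
  P2: blocked at fork node Treatment ∈ conditioning set.
  P3: blocked at fork node Treatment ∈ conditioning set.
  P4: blocked at chain node AgeGroup ∈ conditioning set.
  P5: blocked at chain node AgeGroup ∈ conditioning set.
  P6: blocked at fork node AgeGroup ∈ conditioning set.
{AgeGroup, Treatment} contains no descendant of Hospital and blocks every backdoor path.
Every element of {AgeGroup, Treatment} is needed (dropping AgeGroup leaves P6 open; dropping Treatment leaves P1 open), so no proper subset is valid.
Among all size-2 subsets of the eligible variables, only {AgeGroup, Treatment} blocks every backdoor path, so it is the unique smallest valid adjustment set.

{AgeGroup, Treatment}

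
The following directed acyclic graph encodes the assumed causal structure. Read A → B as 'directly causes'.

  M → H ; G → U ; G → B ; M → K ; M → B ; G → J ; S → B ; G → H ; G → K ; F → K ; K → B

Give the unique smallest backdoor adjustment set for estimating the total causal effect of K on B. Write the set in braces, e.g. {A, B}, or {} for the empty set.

Variables eligible for adjustment (non-descendants of K, excluding K and B): {F, G, H, J, M, S, U}.
Backdoor paths from K to B:
  P1: K <- G -> H <- M -> B
  P2: K <- G -> B
  P3: K <- M -> H <- G -> B
  P4: K <- M -> B
The empty set is not sufficient: P2 (K <- G -> B) has no collider blocking it and no conditioned non-collider, so it is open.
Try {G, M}:
  P1: blocked at fork node G ∈ conditioning set.
  P2: blocked at fork node G ∈ conditioning set.
  P3: blocked at fork node M ∈ conditioning set.
  P4: blocked at fork node M ∈ conditioning set.
{G, M} contains no descendant of K and blocks every backdoor path.
Every element of {G, M} is needed (dropping G leaves P2 open; dropping M leaves P4 open), so no proper subset is valid.
Among all size-2 subsets of the eligible variables, only {G, M} blocks every backdoor path, so it is the unique smallest valid adjustment set.

{G, M}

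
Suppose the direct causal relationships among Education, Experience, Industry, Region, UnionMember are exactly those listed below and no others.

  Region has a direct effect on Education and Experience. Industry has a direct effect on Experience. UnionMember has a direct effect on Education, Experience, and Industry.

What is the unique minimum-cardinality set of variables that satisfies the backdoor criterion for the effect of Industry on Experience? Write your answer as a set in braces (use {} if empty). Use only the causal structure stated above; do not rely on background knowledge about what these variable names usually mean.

Variables eligible for adjustment (non-descendants of Industry, excluding Industry and Experience): {Education, Region, UnionMember}.
Backdoor paths from Industry to Experience:
  P1: Industry <- UnionMember -> Experience
  P2: Industry <- UnionMember -> Education <- Region -> Experience
The empty set is not sufficient: P1 (Industry <- UnionMember -> Experience) has no collider blocking it and no conditioned non-collider, so it is open.
Try {UnionMember}:
  P1: blocked at fork node UnionMember ∈ conditioning set.
  P2: blocked at fork node UnionMember ∈ conditioning set.
{UnionMember} contains no descendant of Industry and blocks every backdoor path.
No other singleton works — e.g. {Region} leaves P1 open — so {UnionMember} is the unique smallest valid adjustment set.

{UnionMember}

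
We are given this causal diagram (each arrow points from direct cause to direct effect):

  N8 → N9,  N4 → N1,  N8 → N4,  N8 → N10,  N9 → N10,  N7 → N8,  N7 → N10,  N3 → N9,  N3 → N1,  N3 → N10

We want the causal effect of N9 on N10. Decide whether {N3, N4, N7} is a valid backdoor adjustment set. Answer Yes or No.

No

Backdoor paths from N9 to N10 (paths whose first edge points into N9):
  P1: N9 <- N3 -> N1 <- N4 <- N8 <- N7 -> N10
  P2: N9 <- N3 -> N1 <- N4 <- N8 -> N10
  P3: N9 <- N3 -> N10
  P4: N9 <- N8 <- N7 -> N10
  P5: N9 <- N8 -> N4 -> N1 <- N3 -> N10
  P6: N9 <- N8 -> N10
Condition 1 (no descendant of N9 in the set): holds — descendants of N9 are {N10}; none are in {N3, N4, N7}.
Condition 2 (every backdoor path blocked by {N3, N4, N7}):
  P1: blocked at fork node N3 ∈ conditioning set.
  P2: blocked at fork node N3 ∈ conditioning set.
  P3: blocked at fork node N3 ∈ conditioning set.
  P4: blocked at fork node N7 ∈ conditioning set.
  P5: blocked at chain node N4 ∈ conditioning set.
  P6: open — no interior node is in the conditioning set.
{N3, N4, N7} does not satisfy the backdoor criterion.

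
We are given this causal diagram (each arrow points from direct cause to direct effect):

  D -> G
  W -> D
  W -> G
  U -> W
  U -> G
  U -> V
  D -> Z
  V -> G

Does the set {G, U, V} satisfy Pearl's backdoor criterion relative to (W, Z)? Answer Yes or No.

Backdoor paths from W to Z (paths whose first edge points into W):
  P1: W <- U -> V -> G <- D -> Z
  P2: W <- U -> G <- D -> Z
Condition 1 (no descendant of W in the set): FAILS — G is a descendant of W.
Condition 2 (every backdoor path blocked by {G, U, V}):
  P1: blocked at fork node U ∈ conditioning set.
  P2: blocked at fork node U ∈ conditioning set.
{G, U, V} does not satisfy the backdoor criterion.

No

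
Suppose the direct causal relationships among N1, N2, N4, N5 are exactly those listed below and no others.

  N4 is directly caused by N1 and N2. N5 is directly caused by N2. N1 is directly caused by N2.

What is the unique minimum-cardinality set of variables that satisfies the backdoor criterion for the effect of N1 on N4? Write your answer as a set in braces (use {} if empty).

Variables eligible for adjustment (non-descendants of N1, excluding N1 and N4): {N2, N5}.
Backdoor paths from N1 to N4:
  P1: N1 <- N2 -> N4
The empty set is not sufficient: P1 (N1 <- N2 -> N4) has no collider blocking it and no conditioned non-collider, so it is open.
Try {N2}:
  P1: blocked at fork node N2 ∈ conditioning set.
{N2} contains no descendant of N1 and blocks every backdoor path.
No other singleton works — e.g. {N5} leaves P1 open — so {N2} is the unique smallest valid adjustment set.

{N2}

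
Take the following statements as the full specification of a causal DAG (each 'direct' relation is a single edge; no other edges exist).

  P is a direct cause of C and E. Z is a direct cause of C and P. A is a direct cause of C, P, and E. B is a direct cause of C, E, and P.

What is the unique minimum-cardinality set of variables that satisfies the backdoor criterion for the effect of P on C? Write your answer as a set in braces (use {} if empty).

{A, B, Z}

Variables eligible for adjustment (non-descendants of P, excluding P and C): {A, B, Z}.
Backdoor paths from P to C:
  P1: P <- A -> E <- B -> C
  P2: P <- A -> C
  P3: P <- B -> E <- A -> C
  P4: P <- B -> C
  P5: P <- Z -> C
The empty set is not sufficient: P2 (P <- A -> C) has no collider blocking it and no conditioned non-collider, so it is open.
Try {A, B, Z}:
  P1: blocked at fork node A ∈ conditioning set.
  P2: blocked at fork node A ∈ conditioning set.
  P3: blocked at fork node B ∈ conditioning set.
  P4: blocked at fork node B ∈ conditioning set.
  P5: blocked at fork node Z ∈ conditioning set.
{A, B, Z} contains no descendant of P and blocks every backdoor path.
Every element of {A, B, Z} is needed (dropping A leaves P2 open; dropping B leaves P4 open; dropping Z leaves P5 open), so no proper subset is valid.
Among all size-3 subsets of the eligible variables, only {A, B, Z} blocks every backdoor path, so it is the unique smallest valid adjustment set.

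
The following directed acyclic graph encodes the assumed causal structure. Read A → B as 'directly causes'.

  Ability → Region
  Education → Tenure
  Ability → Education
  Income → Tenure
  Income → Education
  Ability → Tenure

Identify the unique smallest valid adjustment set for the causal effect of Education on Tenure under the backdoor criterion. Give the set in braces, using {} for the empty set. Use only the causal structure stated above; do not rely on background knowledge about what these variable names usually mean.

{Ability, Income}

Variables eligible for adjustment (non-descendants of Education, excluding Education and Tenure): {Ability, Income, Region}.
Backdoor paths from Education to Tenure:
  P1: Education <- Ability -> Tenure
  P2: Education <- Income -> Tenure
The empty set is not sufficient: P1 (Education <- Ability -> Tenure) has no collider blocking it and no conditioned non-collider, so it is open.
Try {Ability, Income}:
  P1: blocked at fork node Ability ∈ conditioning set.
  P2: blocked at fork node Income ∈ conditioning set.
{Ability, Income} contains no descendant of Education and blocks every backdoor path.
Every element of {Ability, Income} is needed (dropping Ability leaves P1 open; dropping Income leaves P2 open), so no proper subset is valid.
Among all size-2 subsets of the eligible variables, only {Ability, Income} blocks every backdoor path, so it is the unique smallest valid adjustment set.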